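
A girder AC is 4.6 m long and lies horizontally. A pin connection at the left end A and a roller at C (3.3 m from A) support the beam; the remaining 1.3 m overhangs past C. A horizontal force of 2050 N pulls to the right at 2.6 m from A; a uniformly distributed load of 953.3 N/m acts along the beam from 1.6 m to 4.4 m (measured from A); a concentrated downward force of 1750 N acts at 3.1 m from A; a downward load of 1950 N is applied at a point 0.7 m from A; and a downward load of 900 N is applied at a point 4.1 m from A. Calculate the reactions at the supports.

A_x = -2050 N, A_y = 1667 N, C_y = 5602 N

Resultant of the distributed load: 953.3 × 2.8 = 2669.24 N at 3 m from A.
Taking moments about A: C_y·3.3 − (953.3·2.8)·3 − 1750·3.1 − 1950·0.7 − 900·4.1 = 0 → C_y = 18487.72/3.3 = 5602.34 ≈ 5602 N.
ΣF_y = 0: A_y + 5602.34 − 953.3·2.8 − 1750 − 1950 − 900 = 0 → A_y = 1667 N.
ΣF_x = 0: A_x + 2050 = 0 → A_x = -2050 N.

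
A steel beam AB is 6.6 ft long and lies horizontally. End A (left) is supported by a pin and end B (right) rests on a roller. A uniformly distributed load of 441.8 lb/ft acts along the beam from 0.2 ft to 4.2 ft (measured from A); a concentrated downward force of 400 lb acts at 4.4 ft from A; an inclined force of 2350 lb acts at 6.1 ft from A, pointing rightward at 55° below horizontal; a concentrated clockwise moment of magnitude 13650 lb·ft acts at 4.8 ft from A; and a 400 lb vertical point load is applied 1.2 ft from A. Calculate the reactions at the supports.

Resultant of the distributed load: 441.8 × 4 = 1767.2 lb at 2.2 ft from A.
Moments about A: B_y·6.6 − (441.8·4)·2.2 − 400·4.4 − 2350·sin55°·6.1 − 13650 − 400·1.2 = 0 → B_y = 31520.4/6.6 = 4775.82 ≈ 4776 lb.
ΣF_y = 0: A_y + 4775.82 − 441.8·4 − 400 − 2350·sin55° − 400 = 0 → A_y = -283.6 lb.
ΣF_x = 0: A_x + 2350·cos55° = 0 → A_x = -1348 lb.

A_x = -1348 lb, A_y = -283.6 lb, B_y = 4776 lb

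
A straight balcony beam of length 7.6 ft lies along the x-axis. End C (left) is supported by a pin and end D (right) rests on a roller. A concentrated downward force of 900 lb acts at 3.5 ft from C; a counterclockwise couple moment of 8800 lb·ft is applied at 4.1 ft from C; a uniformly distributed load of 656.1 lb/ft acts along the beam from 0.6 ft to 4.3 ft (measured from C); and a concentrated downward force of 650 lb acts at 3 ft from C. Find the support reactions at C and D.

Resultant of the distributed load: 656.1 × 3.7 = 2427.57 lb at 2.45 ft from C.
Taking moments about C: D_y·7.6 − 900·3.5 + 8800 − (656.1·3.7)·2.45 − 650·3 = 0 → D_y = 2247.5465/7.6 = 295.73 ≈ 295.7 lb.
ΣF_y = 0: C_y + 295.73 − 900 − 656.1·3.7 − 650 = 0 → C_y = 3682 lb.
ΣF_x = 0: no horizontal applied forces, so C_x = 0.

C_x = 0, C_y = 3682 lb, D_y = 295.7 lb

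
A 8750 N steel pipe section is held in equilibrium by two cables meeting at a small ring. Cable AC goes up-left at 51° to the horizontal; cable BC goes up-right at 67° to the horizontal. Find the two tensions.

ΣF_x = 0: −T_AC·cos51° + T_BC·cos67° = 0 → T_BC = 1.61062·T_AC.
ΣF_y = 0: T_AC·sin51° + T_BC·sin67° = 8750.
Substitute: T_AC·(0.777146 + 1.61062·0.920505) = 8750 → T_AC = 3872.14 ≈ 3872 N.
Then T_BC = 1.61062 × 3872.14 = 6237 N.

T_AC = 3872 N, T_BC = 6237 N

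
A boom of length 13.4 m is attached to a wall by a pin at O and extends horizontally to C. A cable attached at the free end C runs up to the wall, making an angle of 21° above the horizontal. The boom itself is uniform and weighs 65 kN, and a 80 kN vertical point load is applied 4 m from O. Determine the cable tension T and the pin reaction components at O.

ΣM about O: T·sin21°·13.4 − 65·6.7 − 80·4 = 0 → T = 755.5/(13.4·0.358368) = 157.326 ≈ 157.3 kN.
ΣF_x = 0: O_x − T·cos21° = 0 → O_x = 157.326 × 0.93358 = 146.9 kN.
ΣF_y = 0: O_y + T·sin21° − 65 − 80 = 0 → O_y = 145 − 157.326 × 0.358368 = 88.62 kN.

T = 157.3 kN, O_x = 146.9 kN, O_y = 88.62 kN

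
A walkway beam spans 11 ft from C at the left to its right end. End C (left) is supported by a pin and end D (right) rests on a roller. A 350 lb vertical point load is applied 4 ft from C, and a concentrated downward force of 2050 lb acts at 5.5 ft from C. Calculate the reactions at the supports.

ΣM about C: D_y·11 − 350·4 − 2050·5.5 = 0 → D_y = 12675/11 = 1152.27 ≈ 1152 lb.
ΣF_y = 0: C_y + 1152.27 − 350 − 2050 = 0 → C_y = 1248 lb.
ΣF_x = 0: no horizontal applied forces, so C_x = 0.

C_x = 0, C_y = 1248 lb, D_y = 1152 lb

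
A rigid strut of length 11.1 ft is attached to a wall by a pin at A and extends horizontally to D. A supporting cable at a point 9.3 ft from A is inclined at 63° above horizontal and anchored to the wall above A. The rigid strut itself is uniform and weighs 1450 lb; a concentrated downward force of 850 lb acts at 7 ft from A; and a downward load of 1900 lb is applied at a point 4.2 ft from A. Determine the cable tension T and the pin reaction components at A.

T = 2652 lb, A_x = 1204 lb, A_y = 1837 lb

ΣM about A: T·sin63°·9.3 − 1450·5.55 − 850·7 − 1900·4.2 = 0 → T = 21977.5/(9.3·0.891007) = 2652.25 ≈ 2652 lb.
ΣF_x = 0: A_x − T·cos63° = 0 → A_x = 2652.25 × 0.45399 = 1204 lb.
ΣF_y = 0: A_y + T·sin63° − 1450 − 850 − 1900 = 0 → A_y = 4200 − 2652.25 × 0.891007 = 1837 lb.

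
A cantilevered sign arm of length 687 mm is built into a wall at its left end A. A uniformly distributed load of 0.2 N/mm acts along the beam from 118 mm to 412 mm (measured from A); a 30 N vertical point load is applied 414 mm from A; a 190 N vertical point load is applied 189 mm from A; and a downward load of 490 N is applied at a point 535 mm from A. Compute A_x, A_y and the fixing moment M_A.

A_x = 0, A_y = 768.8 N, M_A = 326100 N·mm

Resultant of the distributed load: 0.2 × 294 = 58.8 N at 265 mm from A.
ΣF_x = 0: A_x = 0.
ΣF_y = 0: A_y − 0.2·294 − 30 − 190 − 490 = 0 → A_y = 768.8 N.
ΣM about A: M_A − (0.2·294)·265 − 30·414 − 190·189 − 490·535 = 0 → M_A = 326100 N·mm.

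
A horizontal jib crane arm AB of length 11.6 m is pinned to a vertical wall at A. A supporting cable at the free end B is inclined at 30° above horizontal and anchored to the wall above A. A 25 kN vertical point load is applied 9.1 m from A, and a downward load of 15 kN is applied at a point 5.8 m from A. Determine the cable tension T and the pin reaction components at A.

T = 54.22 kN, A_x = 46.96 kN, A_y = 12.89 kN

ΣM about A: T·sin30°·11.6 − 25·9.1 − 15·5.8 = 0 → T = 314.5/(11.6·0.5) = 54.2241 ≈ 54.22 kN.
ΣF_x = 0: A_x − T·cos30° = 0 → A_x = 54.2241 × 0.866025 = 46.96 kN.
ΣF_y = 0: A_y + T·sin30° − 25 − 15 = 0 → A_y = 40 − 54.2241 × 0.5 = 12.89 kN.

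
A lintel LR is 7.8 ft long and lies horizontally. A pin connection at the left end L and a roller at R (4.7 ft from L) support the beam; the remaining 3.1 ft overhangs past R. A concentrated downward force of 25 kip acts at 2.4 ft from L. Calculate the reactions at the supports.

ΣM about L: R_y·4.7 − 25·2.4 = 0 → R_y = 60/4.7 = 12.766 ≈ 12.77 kip.
ΣF_y = 0: L_y + 12.766 − 25 = 0 → L_y = 12.23 kip.
ΣF_x = 0: no horizontal applied forces, so L_x = 0.

L_x = 0, L_y = 12.23 kip, R_y = 12.77 kip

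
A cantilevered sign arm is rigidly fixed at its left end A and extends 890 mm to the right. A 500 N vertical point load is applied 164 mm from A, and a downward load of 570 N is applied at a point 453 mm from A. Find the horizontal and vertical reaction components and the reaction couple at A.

A_x = 0, A_y = 1070 N, M_A = 340200 N·mm

ΣF_x = 0: A_x = 0.
ΣF_y = 0: A_y − 500 − 570 = 0 → A_y = 1070 N.
ΣM about A: M_A − 500·164 − 570·453 = 0 → M_A = 340200 N·mm.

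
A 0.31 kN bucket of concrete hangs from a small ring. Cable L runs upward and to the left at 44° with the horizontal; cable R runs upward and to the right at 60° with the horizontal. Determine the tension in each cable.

ΣF_x = 0: −T_L·cos44° + T_R·cos60° = 0 → T_R = 1.43868·T_L.
ΣF_y = 0: T_L·sin44° + T_R·sin60° = 0.31.
Substitute: T_L·(0.694658 + 1.43868·0.866025) = 0.31 → T_L = 0.159745 ≈ 0.1597 kN.
Then T_R = 1.43868 × 0.159745 = 0.2298 kN.

T_L = 0.1597 kN, T_R = 0.2298 kN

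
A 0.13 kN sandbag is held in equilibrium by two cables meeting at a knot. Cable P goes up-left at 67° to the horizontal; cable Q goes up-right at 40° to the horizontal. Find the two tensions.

T_P = 0.1041 kN, T_Q = 0.05312 kN

ΣF_x = 0: −T_P·cos67° + T_Q·cos40° = 0 → T_Q = 0.510063·T_P.
ΣF_y = 0: T_P·sin67° + T_Q·sin40° = 0.13.
Substitute: T_P·(0.920505 + 0.510063·0.642788) = 0.13 → T_P = 0.104136 ≈ 0.1041 kN.
Then T_Q = 0.510063 × 0.104136 = 0.05312 kN.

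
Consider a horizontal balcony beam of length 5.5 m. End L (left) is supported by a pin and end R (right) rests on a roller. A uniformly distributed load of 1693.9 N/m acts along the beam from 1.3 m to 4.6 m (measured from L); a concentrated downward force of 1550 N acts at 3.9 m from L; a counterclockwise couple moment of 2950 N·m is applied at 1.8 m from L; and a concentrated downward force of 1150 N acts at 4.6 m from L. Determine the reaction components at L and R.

L_x = 0, L_y = 3767 N, R_y = 4523 N

Resultant of the distributed load: 1693.9 × 3.3 = 5589.87 N at 2.95 m from L.
ΣM about L: R_y·5.5 − (1693.9·3.3)·2.95 − 1550·3.9 + 2950 − 1150·4.6 = 0 → R_y = 24875.1165/5.5 = 4522.75 ≈ 4523 N.
ΣF_y = 0: L_y + 4522.75 − 1693.9·3.3 − 1550 − 1150 = 0 → L_y = 3767 N.
ΣF_x = 0: no horizontal applied forces, so L_x = 0.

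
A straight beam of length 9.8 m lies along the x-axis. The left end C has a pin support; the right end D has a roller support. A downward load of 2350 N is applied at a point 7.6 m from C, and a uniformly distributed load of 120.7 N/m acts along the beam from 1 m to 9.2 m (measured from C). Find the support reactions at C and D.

C_x = 0, C_y = 1002 N, D_y = 2338 N

Resultant of the distributed load: 120.7 × 8.2 = 989.74 N at 5.1 m from C.
Taking moments about C: D_y·9.8 − 2350·7.6 − (120.7·8.2)·5.1 = 0 → D_y = 22907.674/9.8 = 2337.52 ≈ 2338 N.
ΣF_y = 0: C_y + 2337.52 − 2350 − 120.7·8.2 = 0 → C_y = 1002 N.
ΣF_x = 0: no horizontal applied forces, so C_x = 0.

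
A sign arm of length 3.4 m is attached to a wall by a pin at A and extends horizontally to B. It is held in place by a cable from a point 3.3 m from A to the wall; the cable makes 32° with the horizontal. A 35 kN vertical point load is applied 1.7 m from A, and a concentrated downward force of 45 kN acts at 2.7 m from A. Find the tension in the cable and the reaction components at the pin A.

T = 103.5 kN, A_x = 87.78 kN, A_y = 25.15 kN

ΣM about A: T·sin32°·3.3 − 35·1.7 − 45·2.7 = 0 → T = 181/(3.3·0.529919) = 103.504 ≈ 103.5 kN.
ΣF_x = 0: A_x − T·cos32° = 0 → A_x = 103.504 × 0.848048 = 87.78 kN.
ΣF_y = 0: A_y + T·sin32° − 35 − 45 = 0 → A_y = 80 − 103.504 × 0.529919 = 25.15 kN.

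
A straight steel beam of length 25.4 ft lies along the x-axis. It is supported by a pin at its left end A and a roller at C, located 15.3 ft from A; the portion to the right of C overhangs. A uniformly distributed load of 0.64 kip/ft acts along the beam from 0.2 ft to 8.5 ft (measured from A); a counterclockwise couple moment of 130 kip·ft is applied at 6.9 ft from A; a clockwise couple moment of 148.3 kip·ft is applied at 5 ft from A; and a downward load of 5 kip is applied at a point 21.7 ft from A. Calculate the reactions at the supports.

A_x = 0, A_y = 0.5141 kip, C_y = 9.798 kip

Resultant of the distributed load: 0.64 × 8.3 = 5.312 kip at 4.35 ft from A.
Taking moments about A: C_y·15.3 − (0.64·8.3)·4.35 + 130 − 148.3 − 5·21.7 = 0 → C_y = 149.9072/15.3 = 9.79786 ≈ 9.798 kip.
ΣF_y = 0: A_y + 9.79786 − 0.64·8.3 − 5 = 0 → A_y = 0.5141 kip.
ΣF_x = 0: no horizontal applied forces, so A_x = 0.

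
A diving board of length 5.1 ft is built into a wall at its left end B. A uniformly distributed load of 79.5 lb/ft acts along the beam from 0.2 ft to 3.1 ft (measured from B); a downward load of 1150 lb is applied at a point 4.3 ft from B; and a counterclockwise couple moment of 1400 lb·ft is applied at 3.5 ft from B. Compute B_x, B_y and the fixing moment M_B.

Resultant of the distributed load: 79.5 × 2.9 = 230.55 lb at 1.65 ft from B.
ΣF_x = 0: B_x = 0.
ΣF_y = 0: B_y − 79.5·2.9 − 1150 = 0 → B_y = 1381 lb.
ΣM about B: M_B − (79.5·2.9)·1.65 − 1150·4.3 + 1400 = 0 → M_B = 3925 lb·ft.

B_x = 0, B_y = 1381 lb, M_B = 3925 lb·ft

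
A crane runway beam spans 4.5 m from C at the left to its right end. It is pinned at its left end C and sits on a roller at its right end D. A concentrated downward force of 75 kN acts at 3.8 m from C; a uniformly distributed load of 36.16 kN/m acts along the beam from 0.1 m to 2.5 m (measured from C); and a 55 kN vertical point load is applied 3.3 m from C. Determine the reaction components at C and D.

Resultant of the distributed load: 36.16 × 2.4 = 86.784 kN at 1.3 m from C.
ΣM about C: D_y·4.5 − 75·3.8 − (36.16·2.4)·1.3 − 55·3.3 = 0 → D_y = 579.3192/4.5 = 128.738 ≈ 128.7 kN.
ΣF_y = 0: C_y + 128.738 − 75 − 36.16·2.4 − 55 = 0 → C_y = 88.05 kN.
ΣF_x = 0: no horizontal applied forces, so C_x = 0.

C_x = 0, C_y = 88.05 kN, D_y = 128.7 kN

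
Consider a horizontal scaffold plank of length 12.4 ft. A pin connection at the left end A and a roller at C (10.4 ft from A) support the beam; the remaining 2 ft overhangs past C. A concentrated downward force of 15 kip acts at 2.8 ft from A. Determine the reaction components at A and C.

Moments about A: C_y·10.4 − 15·2.8 = 0 → C_y = 42/10.4 = 4.03846 ≈ 4.038 kip.
ΣF_y = 0: A_y + 4.03846 − 15 = 0 → A_y = 10.96 kip.
ΣF_x = 0: no horizontal applied forces, so A_x = 0.

A_x = 0, A_y = 10.96 kip, C_y = 4.038 kip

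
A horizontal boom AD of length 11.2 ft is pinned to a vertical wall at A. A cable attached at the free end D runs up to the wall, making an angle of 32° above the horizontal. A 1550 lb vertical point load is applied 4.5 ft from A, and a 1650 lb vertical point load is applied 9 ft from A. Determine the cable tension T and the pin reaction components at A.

T = 3677 lb, A_x = 3119 lb, A_y = 1251 lb

ΣM about A: T·sin32°·11.2 − 1550·4.5 − 1650·9 = 0 → T = 21825/(11.2·0.529919) = 3677.28 ≈ 3677 lb.
ΣF_x = 0: A_x − T·cos32° = 0 → A_x = 3677.28 × 0.848048 = 3119 lb.
ΣF_y = 0: A_y + T·sin32° − 1550 − 1650 = 0 → A_y = 3200 − 3677.28 × 0.529919 = 1251 lb.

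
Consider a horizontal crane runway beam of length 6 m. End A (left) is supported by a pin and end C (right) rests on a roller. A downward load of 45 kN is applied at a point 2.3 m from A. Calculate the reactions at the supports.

A_x = 0, A_y = 27.75 kN, C_y = 17.25 kN

Taking moments about A: C_y·6 − 45·2.3 = 0 → C_y = 103.5/6 = 17.25 kN.
ΣF_y = 0: A_y + 17.25 − 45 = 0 → A_y = 27.75 kN.
ΣF_x = 0: no horizontal applied forces, so A_x = 0.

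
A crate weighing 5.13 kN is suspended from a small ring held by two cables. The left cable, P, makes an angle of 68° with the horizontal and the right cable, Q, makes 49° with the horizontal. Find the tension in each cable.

T_P = 3.777 kN, T_Q = 2.157 kN

ΣF_x = 0: −T_P·cos68° + T_Q·cos49° = 0 → T_Q = 0.570995·T_P.
ΣF_y = 0: T_P·sin68° + T_Q·sin49° = 5.13.
Substitute: T_P·(0.927184 + 0.570995·0.75471) = 5.13 → T_P = 3.77728 ≈ 3.777 kN.
Then T_Q = 0.570995 × 3.77728 = 2.157 kN.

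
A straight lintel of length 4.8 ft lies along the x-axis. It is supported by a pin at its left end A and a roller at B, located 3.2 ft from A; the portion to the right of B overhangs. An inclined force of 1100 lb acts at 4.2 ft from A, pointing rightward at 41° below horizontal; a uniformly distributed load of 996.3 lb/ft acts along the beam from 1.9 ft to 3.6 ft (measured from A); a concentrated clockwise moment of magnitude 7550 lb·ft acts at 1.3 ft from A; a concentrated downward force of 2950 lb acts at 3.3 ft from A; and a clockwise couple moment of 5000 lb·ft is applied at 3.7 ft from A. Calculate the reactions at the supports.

A_x = -830.2 lb, A_y = -4001 lb, B_y = 9367 lb

Resultant of the distributed load: 996.3 × 1.7 = 1693.71 lb at 2.75 ft from A.
Taking moments about A: B_y·3.2 − 1100·sin41°·4.2 − (996.3·1.7)·2.75 − 7550 − 2950·3.3 − 5000 = 0 → B_y = 29973.7/3.2 = 9366.78 ≈ 9367 lb.
ΣF_y = 0: A_y + 9366.78 − 1100·sin41° − 996.3·1.7 − 2950 = 0 → A_y = -4001 lb.
ΣF_x = 0: A_x + 1100·cos41° = 0 → A_x = -830.2 lb.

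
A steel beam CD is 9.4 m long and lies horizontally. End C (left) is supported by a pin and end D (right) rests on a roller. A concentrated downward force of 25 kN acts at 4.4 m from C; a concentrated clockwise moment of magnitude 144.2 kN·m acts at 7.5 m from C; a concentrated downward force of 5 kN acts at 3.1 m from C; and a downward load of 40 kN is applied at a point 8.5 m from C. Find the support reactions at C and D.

Taking moments about C: D_y·9.4 − 25·4.4 − 144.2 − 5·3.1 − 40·8.5 = 0 → D_y = 609.7/9.4 = 64.8617 ≈ 64.86 kN.
ΣF_y = 0: C_y + 64.8617 − 25 − 5 − 40 = 0 → C_y = 5.138 kN.
ΣF_x = 0: no horizontal applied forces, so C_x = 0.

C_x = 0, C_y = 5.138 kN, D_y = 64.86 kN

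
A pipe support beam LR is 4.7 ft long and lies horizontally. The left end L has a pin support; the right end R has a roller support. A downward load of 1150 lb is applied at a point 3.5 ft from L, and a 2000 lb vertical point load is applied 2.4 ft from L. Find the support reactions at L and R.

L_x = 0, L_y = 1272 lb, R_y = 1878 lb

Taking moments about L: R_y·4.7 − 1150·3.5 − 2000·2.4 = 0 → R_y = 8825/4.7 = 1877.66 ≈ 1878 lb.
ΣF_y = 0: L_y + 1877.66 − 1150 − 2000 = 0 → L_y = 1272 lb.
ΣF_x = 0: no horizontal applied forces, so L_x = 0.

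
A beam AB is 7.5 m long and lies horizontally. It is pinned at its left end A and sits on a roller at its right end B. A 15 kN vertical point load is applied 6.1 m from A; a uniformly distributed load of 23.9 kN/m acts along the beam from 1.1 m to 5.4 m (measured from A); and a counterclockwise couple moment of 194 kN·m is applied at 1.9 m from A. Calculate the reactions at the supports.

A_x = 0, A_y = 86.90 kN, B_y = 30.87 kN

Resultant of the distributed load: 23.9 × 4.3 = 102.77 kN at 3.25 m from A.
Taking moments about A: B_y·7.5 − 15·6.1 − (23.9·4.3)·3.25 + 194 = 0 → B_y = 231.5025/7.5 = 30.867 ≈ 30.87 kN.
ΣF_y = 0: A_y + 30.867 − 15 − 23.9·4.3 = 0 → A_y = 86.90 kN.
ΣF_x = 0: no horizontal applied forces, so A_x = 0.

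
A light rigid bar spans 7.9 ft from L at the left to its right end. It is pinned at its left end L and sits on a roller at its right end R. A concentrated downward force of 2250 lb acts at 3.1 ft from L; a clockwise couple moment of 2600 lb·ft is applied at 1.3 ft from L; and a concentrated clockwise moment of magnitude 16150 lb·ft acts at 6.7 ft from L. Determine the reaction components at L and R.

L_x = 0, L_y = -1006 lb, R_y = 3256 lb

ΣM about L: R_y·7.9 − 2250·3.1 − 2600 − 16150 = 0 → R_y = 25725/7.9 = 3256.33 ≈ 3256 lb.
ΣF_y = 0: L_y + 3256.33 − 2250 = 0 → L_y = -1006 lb.
ΣF_x = 0: no horizontal applied forces, so L_x = 0.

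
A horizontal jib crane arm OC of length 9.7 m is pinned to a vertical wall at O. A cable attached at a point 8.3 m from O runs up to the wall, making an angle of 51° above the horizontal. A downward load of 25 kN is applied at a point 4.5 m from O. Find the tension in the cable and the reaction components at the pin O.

ΣM about O: T·sin51°·8.3 − 25·4.5 = 0 → T = 112.5/(8.3·0.777146) = 17.441 ≈ 17.44 kN.
ΣF_x = 0: O_x − T·cos51° = 0 → O_x = 17.441 × 0.62932 = 10.98 kN.
ΣF_y = 0: O_y + T·sin51° − 25 = 0 → O_y = 25 − 17.441 × 0.777146 = 11.45 kN.

T = 17.44 kN, O_x = 10.98 kN, O_y = 11.45 kN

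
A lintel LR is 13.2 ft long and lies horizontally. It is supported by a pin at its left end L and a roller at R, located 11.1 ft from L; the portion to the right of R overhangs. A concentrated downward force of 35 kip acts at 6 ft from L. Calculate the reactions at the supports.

Taking moments about L: R_y·11.1 − 35·6 = 0 → R_y = 210/11.1 = 18.9189 ≈ 18.92 kip.
ΣF_y = 0: L_y + 18.9189 − 35 = 0 → L_y = 16.08 kip.
ΣF_x = 0: no horizontal applied forces, so L_x = 0.

L_x = 0, L_y = 16.08 kip, R_y = 18.92 kip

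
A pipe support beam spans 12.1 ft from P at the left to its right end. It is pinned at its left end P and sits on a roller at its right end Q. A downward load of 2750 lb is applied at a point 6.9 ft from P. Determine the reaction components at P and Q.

P_x = 0, P_y = 1182 lb, Q_y = 1568 lb

ΣM about P: Q_y·12.1 − 2750·6.9 = 0 → Q_y = 18975/12.1 = 1568.18 ≈ 1568 lb.
ΣF_y = 0: P_y + 1568.18 − 2750 = 0 → P_y = 1182 lb.
ΣF_x = 0: no horizontal applied forces, so P_x = 0.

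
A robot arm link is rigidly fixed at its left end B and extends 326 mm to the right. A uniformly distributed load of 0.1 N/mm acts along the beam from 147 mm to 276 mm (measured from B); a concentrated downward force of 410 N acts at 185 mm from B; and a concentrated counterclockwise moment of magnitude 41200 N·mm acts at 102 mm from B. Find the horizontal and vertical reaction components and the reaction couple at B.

B_x = 0, B_y = 422.9 N, M_B = 37380 N·mm

Resultant of the distributed load: 0.1 × 129 = 12.9 N at 211.5 mm from B.
ΣF_x = 0: B_x = 0.
ΣF_y = 0: B_y − 0.1·129 − 410 = 0 → B_y = 422.9 N.
ΣM about B: M_B − (0.1·129)·211.5 − 410·185 + 41200 = 0 → M_B = 37380 N·mm.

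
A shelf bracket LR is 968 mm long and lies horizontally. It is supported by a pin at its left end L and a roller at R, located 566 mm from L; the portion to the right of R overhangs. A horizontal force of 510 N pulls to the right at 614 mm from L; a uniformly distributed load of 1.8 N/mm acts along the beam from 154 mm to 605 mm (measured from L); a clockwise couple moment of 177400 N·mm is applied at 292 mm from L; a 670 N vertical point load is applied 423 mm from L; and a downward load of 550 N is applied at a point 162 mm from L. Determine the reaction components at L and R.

Resultant of the distributed load: 1.8 × 451 = 811.8 N at 379.5 mm from L.
Moments about L: R_y·566 − (1.8·451)·379.5 − 177400 − 670·423 − 550·162 = 0 → R_y = 857988.1/566 = 1515.88 ≈ 1516 N.
ΣF_y = 0: L_y + 1515.88 − 1.8·451 − 670 − 550 = 0 → L_y = 515.9 N.
ΣF_x = 0: L_x + 510 = 0 → L_x = -510.0 N.

L_x = -510.0 N, L_y = 515.9 N, R_y = 1516 N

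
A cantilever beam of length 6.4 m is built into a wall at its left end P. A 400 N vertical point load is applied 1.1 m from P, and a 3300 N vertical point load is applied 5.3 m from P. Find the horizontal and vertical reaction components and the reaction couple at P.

ΣF_x = 0: P_x = 0.
ΣF_y = 0: P_y − 400 − 3300 = 0 → P_y = 3700 N.
ΣM about P: M_P − 400·1.1 − 3300·5.3 = 0 → M_P = 17930 N·m.

P_x = 0, P_y = 3700 N, M_P = 17930 N·m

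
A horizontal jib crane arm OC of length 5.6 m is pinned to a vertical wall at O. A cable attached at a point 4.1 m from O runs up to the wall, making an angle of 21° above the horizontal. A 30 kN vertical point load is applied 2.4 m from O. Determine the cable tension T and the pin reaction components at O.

T = 49.00 kN, O_x = 45.75 kN, O_y = 12.44 kN

ΣM about O: T·sin21°·4.1 − 30·2.4 = 0 → T = 72/(4.1·0.358368) = 49.0026 ≈ 49.00 kN.
ΣF_x = 0: O_x − T·cos21° = 0 → O_x = 49.0026 × 0.93358 = 45.75 kN.
ΣF_y = 0: O_y + T·sin21° − 30 = 0 → O_y = 30 − 49.0026 × 0.358368 = 12.44 kN.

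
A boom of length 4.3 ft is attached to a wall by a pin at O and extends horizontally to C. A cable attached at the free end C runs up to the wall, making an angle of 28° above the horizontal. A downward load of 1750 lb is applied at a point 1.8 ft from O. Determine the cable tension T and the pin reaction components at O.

ΣM about O: T·sin28°·4.3 − 1750·1.8 = 0 → T = 3150/(4.3·0.469472) = 1560.39 ≈ 1560 lb.
ΣF_x = 0: O_x − T·cos28° = 0 → O_x = 1560.39 × 0.882948 = 1378 lb.
ΣF_y = 0: O_y + T·sin28° − 1750 = 0 → O_y = 1750 − 1560.39 × 0.469472 = 1017 lb.

T = 1560 lb, O_x = 1378 lb, O_y = 1017 lb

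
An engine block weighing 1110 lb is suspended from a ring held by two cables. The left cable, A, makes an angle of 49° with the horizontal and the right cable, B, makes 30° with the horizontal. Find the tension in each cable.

T_A = 979.3 lb, T_B = 741.9 lb

ΣF_x = 0: −T_A·cos49° + T_B·cos30° = 0 → T_B = 0.757552·T_A.
ΣF_y = 0: T_A·sin49° + T_B·sin30° = 1110.
Substitute: T_A·(0.75471 + 0.757552·0.5) = 1110 → T_A = 979.28 ≈ 979.3 lb.
Then T_B = 0.757552 × 979.28 = 741.9 lb.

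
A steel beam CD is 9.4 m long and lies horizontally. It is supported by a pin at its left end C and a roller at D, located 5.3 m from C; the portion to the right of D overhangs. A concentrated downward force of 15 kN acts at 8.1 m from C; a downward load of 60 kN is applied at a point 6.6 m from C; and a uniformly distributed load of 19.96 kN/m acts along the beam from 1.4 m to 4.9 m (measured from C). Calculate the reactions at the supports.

C_x = 0, C_y = 5.698 kN, D_y = 139.2 kN

Resultant of the distributed load: 19.96 × 3.5 = 69.86 kN at 3.15 m from C.
Moments about C: D_y·5.3 − 15·8.1 − 60·6.6 − (19.96·3.5)·3.15 = 0 → D_y = 737.559/5.3 = 139.162 ≈ 139.2 kN.
ΣF_y = 0: C_y + 139.162 − 15 − 60 − 19.96·3.5 = 0 → C_y = 5.698 kN.
ΣF_x = 0: no horizontal applied forces, so C_x = 0.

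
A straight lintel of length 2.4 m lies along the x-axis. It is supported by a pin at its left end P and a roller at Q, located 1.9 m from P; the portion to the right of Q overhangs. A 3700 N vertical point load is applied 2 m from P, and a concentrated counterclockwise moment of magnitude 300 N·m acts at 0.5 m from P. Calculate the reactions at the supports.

Moments about P: Q_y·1.9 − 3700·2 + 300 = 0 → Q_y = 7100/1.9 = 3736.84 ≈ 3737 N.
ΣF_y = 0: P_y + 3736.84 − 3700 = 0 → P_y = -36.84 N.
ΣF_x = 0: no horizontal applied forces, so P_x = 0.

P_x = 0, P_y = -36.84 N, Q_y = 3737 N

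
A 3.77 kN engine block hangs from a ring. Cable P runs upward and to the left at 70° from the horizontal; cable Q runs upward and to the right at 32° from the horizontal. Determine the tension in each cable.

T_P = 3.269 kN, T_Q = 1.318 kN

ΣF_x = 0: −T_P·cos70° + T_Q·cos32° = 0 → T_Q = 0.403303·T_P.
ΣF_y = 0: T_P·sin70° + T_Q·sin32° = 3.77.
Substitute: T_P·(0.939693 + 0.403303·0.529919) = 3.77 → T_P = 3.26857 ≈ 3.269 kN.
Then T_Q = 0.403303 × 3.26857 = 1.318 kN.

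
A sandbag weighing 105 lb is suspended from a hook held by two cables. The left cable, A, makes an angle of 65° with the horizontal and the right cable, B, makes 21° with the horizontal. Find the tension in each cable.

ΣF_x = 0: −T_A·cos65° + T_B·cos21° = 0 → T_B = 0.452685·T_A.
ΣF_y = 0: T_A·sin65° + T_B·sin21° = 105.
Substitute: T_A·(0.906308 + 0.452685·0.358368) = 105 → T_A = 98.2653 ≈ 98.27 lb.
Then T_B = 0.452685 × 98.2653 = 44.48 lb.

T_A = 98.27 lb, T_B = 44.48 lb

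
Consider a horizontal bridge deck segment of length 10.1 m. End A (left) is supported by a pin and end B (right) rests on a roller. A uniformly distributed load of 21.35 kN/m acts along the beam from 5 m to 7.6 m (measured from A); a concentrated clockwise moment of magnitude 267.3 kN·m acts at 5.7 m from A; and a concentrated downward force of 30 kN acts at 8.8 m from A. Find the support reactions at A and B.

A_x = 0, A_y = -1.719 kN, B_y = 87.23 kN

Resultant of the distributed load: 21.35 × 2.6 = 55.51 kN at 6.3 m from A.
Taking moments about A: B_y·10.1 − (21.35·2.6)·6.3 − 267.3 − 30·8.8 = 0 → B_y = 881.013/10.1 = 87.229 ≈ 87.23 kN.
ΣF_y = 0: A_y + 87.229 − 21.35·2.6 − 30 = 0 → A_y = -1.719 kN.
ΣF_x = 0: no horizontal applied forces, so A_x = 0.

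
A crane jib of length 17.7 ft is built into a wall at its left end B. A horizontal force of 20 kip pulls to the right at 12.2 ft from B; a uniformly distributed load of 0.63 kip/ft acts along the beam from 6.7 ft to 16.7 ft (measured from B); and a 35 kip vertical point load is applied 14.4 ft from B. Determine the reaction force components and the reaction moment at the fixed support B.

Resultant of the distributed load: 0.63 × 10 = 6.3 kip at 11.7 ft from B.
ΣF_x = 0: B_x + 20 = 0 → B_x = -20.00 kip.
ΣF_y = 0: B_y − 0.63·10 − 35 = 0 → B_y = 41.30 kip.
ΣM about B: M_B − (0.63·10)·11.7 − 35·14.4 = 0 → M_B = 577.7 kip·ft.

B_x = -20.00 kip, B_y = 41.30 kip, M_B = 577.7 kip·ft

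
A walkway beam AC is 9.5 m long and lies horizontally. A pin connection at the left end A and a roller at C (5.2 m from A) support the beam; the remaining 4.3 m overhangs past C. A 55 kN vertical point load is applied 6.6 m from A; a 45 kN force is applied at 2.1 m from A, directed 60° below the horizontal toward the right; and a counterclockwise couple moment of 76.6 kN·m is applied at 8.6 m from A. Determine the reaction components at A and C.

A_x = -22.50 kN, A_y = 23.16 kN, C_y = 70.82 kN

ΣM about A: C_y·5.2 − 55·6.6 − 45·sin60°·2.1 + 76.6 = 0 → C_y = 368.239/5.2 = 70.8152 ≈ 70.82 kN.
ΣF_y = 0: A_y + 70.8152 − 55 − 45·sin60° = 0 → A_y = 23.16 kN.
ΣF_x = 0: A_x + 45·cos60° = 0 → A_x = -22.50 kN.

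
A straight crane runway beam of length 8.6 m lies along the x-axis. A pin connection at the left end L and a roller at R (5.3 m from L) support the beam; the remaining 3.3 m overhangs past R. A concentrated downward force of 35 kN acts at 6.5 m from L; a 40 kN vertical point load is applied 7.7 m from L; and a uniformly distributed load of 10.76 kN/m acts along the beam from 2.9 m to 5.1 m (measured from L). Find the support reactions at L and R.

L_x = 0, L_y = -20.23 kN, R_y = 118.9 kN

Resultant of the distributed load: 10.76 × 2.2 = 23.672 kN at 4 m from L.
ΣM about L: R_y·5.3 − 35·6.5 − 40·7.7 − (10.76·2.2)·4 = 0 → R_y = 630.188/5.3 = 118.903 ≈ 118.9 kN.
ΣF_y = 0: L_y + 118.903 − 35 − 40 − 10.76·2.2 = 0 → L_y = -20.23 kN.
ΣF_x = 0: no horizontal applied forces, so L_x = 0.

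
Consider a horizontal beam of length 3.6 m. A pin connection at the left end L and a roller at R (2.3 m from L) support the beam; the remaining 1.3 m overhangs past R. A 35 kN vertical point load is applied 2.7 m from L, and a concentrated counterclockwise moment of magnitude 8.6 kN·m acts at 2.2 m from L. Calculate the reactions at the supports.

L_x = 0, L_y = -2.348 kN, R_y = 37.35 kN

Taking moments about L: R_y·2.3 − 35·2.7 + 8.6 = 0 → R_y = 85.9/2.3 = 37.3478 ≈ 37.35 kN.
ΣF_y = 0: L_y + 37.3478 − 35 = 0 → L_y = -2.348 kN.
ΣF_x = 0: no horizontal applied forces, so L_x = 0.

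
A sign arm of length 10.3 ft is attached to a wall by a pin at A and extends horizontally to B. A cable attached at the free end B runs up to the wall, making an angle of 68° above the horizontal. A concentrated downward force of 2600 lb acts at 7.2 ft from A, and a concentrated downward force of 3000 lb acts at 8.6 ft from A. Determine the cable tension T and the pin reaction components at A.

ΣM about A: T·sin68°·10.3 − 2600·7.2 − 3000·8.6 = 0 → T = 44520/(10.3·0.927184) = 4661.78 ≈ 4662 lb.
ΣF_x = 0: A_x − T·cos68° = 0 → A_x = 4661.78 × 0.374607 = 1746 lb.
ΣF_y = 0: A_y + T·sin68° − 2600 − 3000 = 0 → A_y = 5600 − 4661.78 × 0.927184 = 1278 lb.

T = 4662 lb, A_x = 1746 lb, A_y = 1278 lb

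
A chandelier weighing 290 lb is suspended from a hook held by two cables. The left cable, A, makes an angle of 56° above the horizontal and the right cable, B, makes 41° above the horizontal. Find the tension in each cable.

T_A = 220.5 lb, T_B = 163.4 lb

ΣF_x = 0: −T_A·cos56° + T_B·cos41° = 0 → T_B = 0.740938·T_A.
ΣF_y = 0: T_A·sin56° + T_B·sin41° = 290.
Substitute: T_A·(0.829038 + 0.740938·0.656059) = 290 → T_A = 220.509 ≈ 220.5 lb.
Then T_B = 0.740938 × 220.509 = 163.4 lb.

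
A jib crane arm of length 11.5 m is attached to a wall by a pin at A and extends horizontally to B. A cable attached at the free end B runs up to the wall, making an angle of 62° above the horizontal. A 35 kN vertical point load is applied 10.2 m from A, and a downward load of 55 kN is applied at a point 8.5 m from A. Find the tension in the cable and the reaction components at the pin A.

T = 81.20 kN, A_x = 38.12 kN, A_y = 18.30 kN

ΣM about A: T·sin62°·11.5 − 35·10.2 − 55·8.5 = 0 → T = 824.5/(11.5·0.882948) = 81.2003 ≈ 81.20 kN.
ΣF_x = 0: A_x − T·cos62° = 0 → A_x = 81.2003 × 0.469472 = 38.12 kN.
ΣF_y = 0: A_y + T·sin62° − 35 − 55 = 0 → A_y = 90 − 81.2003 × 0.882948 = 18.30 kN.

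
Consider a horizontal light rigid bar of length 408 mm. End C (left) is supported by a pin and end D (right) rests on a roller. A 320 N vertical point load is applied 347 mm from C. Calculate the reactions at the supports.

C_x = 0, C_y = 47.84 N, D_y = 272.2 N

Taking moments about C: D_y·408 − 320·347 = 0 → D_y = 111040/408 = 272.157 ≈ 272.2 N.
ΣF_y = 0: C_y + 272.157 − 320 = 0 → C_y = 47.84 N.
ΣF_x = 0: no horizontal applied forces, so C_x = 0.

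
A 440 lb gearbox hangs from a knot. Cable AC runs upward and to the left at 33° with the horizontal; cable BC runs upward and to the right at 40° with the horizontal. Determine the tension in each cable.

ΣF_x = 0: −T_AC·cos33° + T_BC·cos40° = 0 → T_BC = 1.09481·T_AC.
ΣF_y = 0: T_AC·sin33° + T_BC·sin40° = 440.
Substitute: T_AC·(0.544639 + 1.09481·0.642788) = 440 → T_AC = 352.46 ≈ 352.5 lb.
Then T_BC = 1.09481 × 352.46 = 385.9 lb.

T_AC = 352.5 lb, T_BC = 385.9 lb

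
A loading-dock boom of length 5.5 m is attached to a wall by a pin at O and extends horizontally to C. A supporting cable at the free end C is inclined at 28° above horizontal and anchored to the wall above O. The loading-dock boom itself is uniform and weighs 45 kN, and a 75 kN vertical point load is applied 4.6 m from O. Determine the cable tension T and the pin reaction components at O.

ΣM about O: T·sin28°·5.5 − 45·2.75 − 75·4.6 = 0 → T = 468.75/(5.5·0.469472) = 181.539 ≈ 181.5 kN.
ΣF_x = 0: O_x − T·cos28° = 0 → O_x = 181.539 × 0.882948 = 160.3 kN.
ΣF_y = 0: O_y + T·sin28° − 45 − 75 = 0 → O_y = 120 − 181.539 × 0.469472 = 34.77 kN.

T = 181.5 kN, O_x = 160.3 kN, O_y = 34.77 kN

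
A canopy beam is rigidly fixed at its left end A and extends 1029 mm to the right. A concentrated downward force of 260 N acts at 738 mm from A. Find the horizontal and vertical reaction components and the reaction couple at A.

A_x = 0, A_y = 260.0 N, M_A = 191900 N·mm

ΣF_x = 0: A_x = 0.
ΣF_y = 0: A_y − 260 = 0 → A_y = 260.0 N.
ΣM about A: M_A − 260·738 = 0 → M_A = 191900 N·mm.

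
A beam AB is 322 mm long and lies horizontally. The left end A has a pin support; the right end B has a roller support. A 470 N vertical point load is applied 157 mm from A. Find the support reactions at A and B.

A_x = 0, A_y = 240.8 N, B_y = 229.2 N

Moments about A: B_y·322 − 470·157 = 0 → B_y = 73790/322 = 229.161 ≈ 229.2 N.
ΣF_y = 0: A_y + 229.161 − 470 = 0 → A_y = 240.8 N.
ΣF_x = 0: no horizontal applied forces, so A_x = 0.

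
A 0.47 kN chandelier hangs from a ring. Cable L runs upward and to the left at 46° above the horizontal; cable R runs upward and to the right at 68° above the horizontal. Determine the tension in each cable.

ΣF_x = 0: −T_L·cos46° + T_R·cos68° = 0 → T_R = 1.85437·T_L.
ΣF_y = 0: T_L·sin46° + T_R·sin68° = 0.47.
Substitute: T_L·(0.71934 + 1.85437·0.927184) = 0.47 → T_L = 0.192727 ≈ 0.1927 kN.
Then T_R = 1.85437 × 0.192727 = 0.3574 kN.

T_L = 0.1927 kN, T_R = 0.3574 kN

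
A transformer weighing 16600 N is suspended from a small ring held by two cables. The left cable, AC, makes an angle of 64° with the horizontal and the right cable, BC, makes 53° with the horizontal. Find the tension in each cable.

ΣF_x = 0: −T_AC·cos64° + T_BC·cos53° = 0 → T_BC = 0.728415·T_AC.
ΣF_y = 0: T_AC·sin64° + T_BC·sin53° = 16600.
Substitute: T_AC·(0.898794 + 0.728415·0.798636) = 16600 → T_AC = 11212.2 ≈ 11210 N.
Then T_BC = 0.728415 × 11212.2 = 8167 N.

T_AC = 11210 N, T_BC = 8167 N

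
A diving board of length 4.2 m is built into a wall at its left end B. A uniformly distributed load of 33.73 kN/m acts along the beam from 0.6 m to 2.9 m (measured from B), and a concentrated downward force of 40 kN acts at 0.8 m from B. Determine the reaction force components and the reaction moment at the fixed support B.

B_x = 0, B_y = 117.6 kN, M_B = 167.8 kN·m

Resultant of the distributed load: 33.73 × 2.3 = 77.579 kN at 1.75 m from B.
ΣF_x = 0: B_x = 0.
ΣF_y = 0: B_y − 33.73·2.3 − 40 = 0 → B_y = 117.6 kN.
ΣM about B: M_B − (33.73·2.3)·1.75 − 40·0.8 = 0 → M_B = 167.8 kN·m.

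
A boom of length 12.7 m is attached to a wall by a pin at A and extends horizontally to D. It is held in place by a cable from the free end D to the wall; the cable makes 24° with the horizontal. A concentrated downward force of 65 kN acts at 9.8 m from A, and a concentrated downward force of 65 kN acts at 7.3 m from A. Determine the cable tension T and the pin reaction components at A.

ΣM about A: T·sin24°·12.7 − 65·9.8 − 65·7.3 = 0 → T = 1111.5/(12.7·0.406737) = 215.175 ≈ 215.2 kN.
ΣF_x = 0: A_x − T·cos24° = 0 → A_x = 215.175 × 0.913545 = 196.6 kN.
ΣF_y = 0: A_y + T·sin24° − 65 − 65 = 0 → A_y = 130 − 215.175 × 0.406737 = 42.48 kN.

T = 215.2 kN, A_x = 196.6 kN, A_y = 42.48 kN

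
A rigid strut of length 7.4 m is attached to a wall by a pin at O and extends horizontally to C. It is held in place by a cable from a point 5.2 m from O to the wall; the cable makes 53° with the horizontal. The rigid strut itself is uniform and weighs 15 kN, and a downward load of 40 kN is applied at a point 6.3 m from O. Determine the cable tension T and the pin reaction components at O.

ΣM about O: T·sin53°·5.2 − 15·3.7 − 40·6.3 = 0 → T = 307.5/(5.2·0.798636) = 74.0445 ≈ 74.04 kN.
ΣF_x = 0: O_x − T·cos53° = 0 → O_x = 74.0445 × 0.601815 = 44.56 kN.
ΣF_y = 0: O_y + T·sin53° − 15 − 40 = 0 → O_y = 55 − 74.0445 × 0.798636 = -4.135 kN.

T = 74.04 kN, O_x = 44.56 kN, O_y = -4.135 kN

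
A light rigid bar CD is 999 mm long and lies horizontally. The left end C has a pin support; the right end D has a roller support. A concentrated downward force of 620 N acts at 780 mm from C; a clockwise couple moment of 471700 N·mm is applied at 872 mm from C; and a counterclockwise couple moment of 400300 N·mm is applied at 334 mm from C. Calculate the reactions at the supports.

Taking moments about C: D_y·999 − 620·780 − 471700 + 400300 = 0 → D_y = 555000/999 = 555.556 ≈ 555.6 N.
ΣF_y = 0: C_y + 555.556 − 620 = 0 → C_y = 64.44 N.
ΣF_x = 0: no horizontal applied forces, so C_x = 0.

C_x = 0, C_y = 64.44 N, D_y = 555.6 N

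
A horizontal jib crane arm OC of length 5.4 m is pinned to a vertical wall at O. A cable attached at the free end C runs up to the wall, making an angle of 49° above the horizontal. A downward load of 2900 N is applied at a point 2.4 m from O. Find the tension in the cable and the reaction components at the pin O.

ΣM about O: T·sin49°·5.4 − 2900·2.4 = 0 → T = 6960/(5.4·0.75471) = 1707.79 ≈ 1708 N.
ΣF_x = 0: O_x − T·cos49° = 0 → O_x = 1707.79 × 0.656059 = 1120 N.
ΣF_y = 0: O_y + T·sin49° − 2900 = 0 → O_y = 2900 − 1707.79 × 0.75471 = 1611 N.

T = 1708 N, O_x = 1120 N, O_y = 1611 N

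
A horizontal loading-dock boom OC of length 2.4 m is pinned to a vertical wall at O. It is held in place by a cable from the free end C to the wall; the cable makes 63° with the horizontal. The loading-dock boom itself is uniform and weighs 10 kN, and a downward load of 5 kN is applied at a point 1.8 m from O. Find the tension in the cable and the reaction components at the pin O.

ΣM about O: T·sin63°·2.4 − 10·1.2 − 5·1.8 = 0 → T = 21/(2.4·0.891007) = 9.82035 ≈ 9.820 kN.
ΣF_x = 0: O_x − T·cos63° = 0 → O_x = 9.82035 × 0.45399 = 4.458 kN.
ΣF_y = 0: O_y + T·sin63° − 10 − 5 = 0 → O_y = 15 − 9.82035 × 0.891007 = 6.250 kN.

T = 9.820 kN, O_x = 4.458 kN, O_y = 6.250 kN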